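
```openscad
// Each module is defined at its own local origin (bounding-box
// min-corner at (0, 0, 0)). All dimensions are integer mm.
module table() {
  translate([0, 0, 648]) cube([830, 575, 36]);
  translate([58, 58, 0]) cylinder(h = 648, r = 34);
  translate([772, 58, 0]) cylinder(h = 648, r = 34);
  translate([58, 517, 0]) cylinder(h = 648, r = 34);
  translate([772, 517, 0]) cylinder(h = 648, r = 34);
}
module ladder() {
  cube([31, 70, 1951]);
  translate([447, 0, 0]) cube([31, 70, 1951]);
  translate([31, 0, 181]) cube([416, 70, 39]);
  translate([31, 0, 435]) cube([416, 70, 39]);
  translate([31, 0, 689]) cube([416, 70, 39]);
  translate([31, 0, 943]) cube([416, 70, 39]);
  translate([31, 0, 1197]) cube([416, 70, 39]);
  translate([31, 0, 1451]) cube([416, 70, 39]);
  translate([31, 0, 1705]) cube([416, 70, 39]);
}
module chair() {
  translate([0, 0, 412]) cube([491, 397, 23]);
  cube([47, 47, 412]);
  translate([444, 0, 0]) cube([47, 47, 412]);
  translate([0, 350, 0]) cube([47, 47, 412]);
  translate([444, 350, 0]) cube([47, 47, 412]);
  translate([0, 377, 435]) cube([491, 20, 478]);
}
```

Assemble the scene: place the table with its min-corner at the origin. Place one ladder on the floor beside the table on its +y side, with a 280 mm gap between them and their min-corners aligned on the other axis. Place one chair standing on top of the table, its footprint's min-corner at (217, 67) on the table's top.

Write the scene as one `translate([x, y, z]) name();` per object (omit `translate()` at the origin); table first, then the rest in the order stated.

table();
translate([0, 855, 0]) ladder();
translate([217, 67, 684]) chair();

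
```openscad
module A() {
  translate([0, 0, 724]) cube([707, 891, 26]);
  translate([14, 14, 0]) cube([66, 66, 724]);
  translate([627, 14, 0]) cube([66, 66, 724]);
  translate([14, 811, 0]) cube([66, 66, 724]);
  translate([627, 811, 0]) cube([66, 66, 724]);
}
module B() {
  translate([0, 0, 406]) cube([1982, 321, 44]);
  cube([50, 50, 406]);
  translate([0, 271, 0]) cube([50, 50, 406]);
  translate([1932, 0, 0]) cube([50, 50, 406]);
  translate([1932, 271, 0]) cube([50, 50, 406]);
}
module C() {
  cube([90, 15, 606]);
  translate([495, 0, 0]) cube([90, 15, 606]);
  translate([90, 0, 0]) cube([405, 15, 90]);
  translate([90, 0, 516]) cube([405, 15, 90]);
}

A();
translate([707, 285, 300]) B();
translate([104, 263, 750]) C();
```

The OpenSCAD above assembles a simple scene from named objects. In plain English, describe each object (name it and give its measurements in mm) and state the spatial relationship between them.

A is a table: top 707 mm (x) × 891 mm (y), 26 mm thick, upper face at z = 750 mm, on four 66×66 mm square legs, each inset 14 mm from the nearest pair of top edges, running from z = 0 to the bottom of the top.

B is a long wooden bench with a 1982 mm (x) × 321 mm (y) seat, 44 mm thick, its top surface 450 mm above the floor. Four 50 mm square legs at the seat corners, flush with the edges, run from z = 0 to the seat underside.

C is a rectangular picture frame lying in the x–z plane (depth along y). The opening is 405 mm wide (x) by 426 mm tall (z), surrounded by a border 90 mm wide on all four sides. The frame is 15 mm deep and is made of two full-height vertical stiles with two horizontal rails fitted between them.

The bench is beside the table with their tops flush at z = 750. The picture frame is on top of the table.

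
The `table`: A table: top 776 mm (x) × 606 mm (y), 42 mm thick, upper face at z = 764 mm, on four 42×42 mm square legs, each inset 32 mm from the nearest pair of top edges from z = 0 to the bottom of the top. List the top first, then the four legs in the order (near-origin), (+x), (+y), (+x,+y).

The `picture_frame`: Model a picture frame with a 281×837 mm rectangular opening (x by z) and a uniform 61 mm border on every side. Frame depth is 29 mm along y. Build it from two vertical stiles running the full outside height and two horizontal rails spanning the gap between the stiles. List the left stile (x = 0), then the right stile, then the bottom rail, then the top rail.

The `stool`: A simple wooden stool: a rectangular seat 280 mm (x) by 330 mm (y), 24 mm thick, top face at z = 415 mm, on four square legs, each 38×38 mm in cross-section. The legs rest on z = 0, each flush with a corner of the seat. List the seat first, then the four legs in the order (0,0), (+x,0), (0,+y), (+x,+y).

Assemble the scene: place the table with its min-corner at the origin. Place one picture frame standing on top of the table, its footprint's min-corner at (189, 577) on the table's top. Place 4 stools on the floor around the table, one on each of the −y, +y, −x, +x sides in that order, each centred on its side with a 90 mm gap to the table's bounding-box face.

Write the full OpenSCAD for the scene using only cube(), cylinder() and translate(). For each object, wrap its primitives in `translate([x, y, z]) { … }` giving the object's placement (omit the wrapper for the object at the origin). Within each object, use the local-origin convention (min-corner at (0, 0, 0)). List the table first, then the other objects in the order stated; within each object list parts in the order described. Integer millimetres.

translate([0, 0, 722]) cube([776, 606, 42]);
translate([32, 32, 0]) cube([42, 42, 722]);
translate([702, 32, 0]) cube([42, 42, 722]);
translate([32, 532, 0]) cube([42, 42, 722]);
translate([702, 532, 0]) cube([42, 42, 722]);
translate([189, 577, 764]) {
  cube([61, 29, 959]);
  translate([342, 0, 0]) cube([61, 29, 959]);
  translate([61, 0, 0]) cube([281, 29, 61]);
  translate([61, 0, 898]) cube([281, 29, 61]);
}
translate([248, -420, 0]) {
  translate([0, 0, 391]) cube([280, 330, 24]);
  cube([38, 38, 391]);
  translate([242, 0, 0]) cube([38, 38, 391]);
  translate([0, 292, 0]) cube([38, 38, 391]);
  translate([242, 292, 0]) cube([38, 38, 391]);
}
translate([248, 696, 0]) {
  translate([0, 0, 391]) cube([280, 330, 24]);
  cube([38, 38, 391]);
  translate([242, 0, 0]) cube([38, 38, 391]);
  translate([0, 292, 0]) cube([38, 38, 391]);
  translate([242, 292, 0]) cube([38, 38, 391]);
}
translate([-370, 138, 0]) {
  translate([0, 0, 391]) cube([280, 330, 24]);
  cube([38, 38, 391]);
  translate([242, 0, 0]) cube([38, 38, 391]);
  translate([0, 292, 0]) cube([38, 38, 391]);
  translate([242, 292, 0]) cube([38, 38, 391]);
}
translate([866, 138, 0]) {
  translate([0, 0, 391]) cube([280, 330, 24]);
  cube([38, 38, 391]);
  translate([242, 0, 0]) cube([38, 38, 391]);
  translate([0, 292, 0]) cube([38, 38, 391]);
  translate([242, 292, 0]) cube([38, 38, 391]);
}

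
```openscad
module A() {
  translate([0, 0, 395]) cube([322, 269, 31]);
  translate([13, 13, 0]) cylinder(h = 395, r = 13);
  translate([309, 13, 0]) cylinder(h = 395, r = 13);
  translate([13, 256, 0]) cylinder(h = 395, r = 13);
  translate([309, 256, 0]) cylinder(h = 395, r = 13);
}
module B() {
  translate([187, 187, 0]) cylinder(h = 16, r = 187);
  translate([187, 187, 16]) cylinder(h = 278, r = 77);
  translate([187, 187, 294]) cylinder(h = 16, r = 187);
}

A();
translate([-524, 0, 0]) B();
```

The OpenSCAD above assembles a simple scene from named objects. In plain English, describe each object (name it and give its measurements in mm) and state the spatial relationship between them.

A is a four-legged stool. The seat is a 322×269×31 mm slab whose top surface is at z = 426 mm; four round legs, each 26 mm in diameter, run from the floor (z = 0) to the underside of the seat, each leg's axis is inset half a diameter from the nearest pair of seat edges (so the leg's bounding box is flush with the corner).

B is a spool: two coaxial disc flanges of radius 187 mm and thickness 16 mm, joined by a core cylinder of radius 77 mm and height 278 mm. The lower flange rests on z = 0 and the three cylinders share a vertical axis.

The spool is on the floor beside the stool on its −x side.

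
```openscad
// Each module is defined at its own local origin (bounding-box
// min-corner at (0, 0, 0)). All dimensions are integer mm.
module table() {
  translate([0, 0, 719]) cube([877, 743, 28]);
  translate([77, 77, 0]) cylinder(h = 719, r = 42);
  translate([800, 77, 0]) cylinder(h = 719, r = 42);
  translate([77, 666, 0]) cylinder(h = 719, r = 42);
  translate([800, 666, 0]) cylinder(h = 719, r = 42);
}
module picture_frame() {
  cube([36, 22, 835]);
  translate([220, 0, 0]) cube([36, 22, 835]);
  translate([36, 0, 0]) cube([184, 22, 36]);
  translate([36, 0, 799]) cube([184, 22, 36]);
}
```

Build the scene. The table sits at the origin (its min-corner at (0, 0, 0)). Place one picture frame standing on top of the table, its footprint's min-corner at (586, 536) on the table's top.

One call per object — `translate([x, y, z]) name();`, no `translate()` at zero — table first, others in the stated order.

table();
translate([586, 536, 747]) picture_frame();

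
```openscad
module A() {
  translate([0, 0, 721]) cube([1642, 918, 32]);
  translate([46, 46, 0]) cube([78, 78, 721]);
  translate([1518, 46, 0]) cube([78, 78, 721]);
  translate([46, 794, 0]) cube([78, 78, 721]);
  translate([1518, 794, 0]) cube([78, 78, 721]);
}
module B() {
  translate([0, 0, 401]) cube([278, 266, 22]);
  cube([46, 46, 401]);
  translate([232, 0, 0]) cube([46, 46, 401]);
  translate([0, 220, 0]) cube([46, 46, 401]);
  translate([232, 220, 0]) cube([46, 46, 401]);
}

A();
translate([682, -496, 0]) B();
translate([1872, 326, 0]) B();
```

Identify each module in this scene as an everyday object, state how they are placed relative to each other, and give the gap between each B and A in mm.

A is a table. B is a stool. Two stools sit around the table at the −y, +x sides. The gap between each stool and the table is 230 mm.

Each stool's nearest face is 230 mm from the table's bounding box.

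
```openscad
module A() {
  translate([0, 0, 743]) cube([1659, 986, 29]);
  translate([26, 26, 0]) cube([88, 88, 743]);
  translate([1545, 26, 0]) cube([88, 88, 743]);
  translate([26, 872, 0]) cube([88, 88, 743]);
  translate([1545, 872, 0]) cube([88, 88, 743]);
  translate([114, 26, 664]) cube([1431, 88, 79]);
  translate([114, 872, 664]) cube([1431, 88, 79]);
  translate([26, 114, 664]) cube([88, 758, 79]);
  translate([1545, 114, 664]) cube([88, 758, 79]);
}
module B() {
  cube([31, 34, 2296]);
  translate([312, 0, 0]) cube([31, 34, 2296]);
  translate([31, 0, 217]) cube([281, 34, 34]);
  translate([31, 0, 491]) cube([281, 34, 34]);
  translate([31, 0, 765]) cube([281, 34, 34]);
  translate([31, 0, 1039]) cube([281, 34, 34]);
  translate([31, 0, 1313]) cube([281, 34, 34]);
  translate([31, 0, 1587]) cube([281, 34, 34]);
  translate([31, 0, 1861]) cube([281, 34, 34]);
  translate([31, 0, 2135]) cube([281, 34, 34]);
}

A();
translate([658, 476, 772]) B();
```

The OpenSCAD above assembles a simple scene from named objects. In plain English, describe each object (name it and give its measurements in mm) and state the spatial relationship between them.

A is a table: top 1659 mm (x) × 986 mm (y), 29 mm thick, upper face at z = 772 mm, on four 88×88 mm square legs, each inset 26 mm from the nearest pair of top edges, running from z = 0 to the bottom of the top. Four apron rails, 88 mm thick and 79 mm tall, run between adjacent legs with their top edges flush with the underside of the top and their outer faces flush with the legs' outer faces.

B is a wooden ladder with two side rails of 31×34 mm section and 2296 mm height, set 343 mm apart overall. Between them run 8 rectangular rungs (34 mm deep, 34 mm thick), front faces flush with the rails' −y face. The bottom of the first rung is 217 mm above the floor and each subsequent rung is 274 mm higher than the one below.

The ladder is on top of the table, centred.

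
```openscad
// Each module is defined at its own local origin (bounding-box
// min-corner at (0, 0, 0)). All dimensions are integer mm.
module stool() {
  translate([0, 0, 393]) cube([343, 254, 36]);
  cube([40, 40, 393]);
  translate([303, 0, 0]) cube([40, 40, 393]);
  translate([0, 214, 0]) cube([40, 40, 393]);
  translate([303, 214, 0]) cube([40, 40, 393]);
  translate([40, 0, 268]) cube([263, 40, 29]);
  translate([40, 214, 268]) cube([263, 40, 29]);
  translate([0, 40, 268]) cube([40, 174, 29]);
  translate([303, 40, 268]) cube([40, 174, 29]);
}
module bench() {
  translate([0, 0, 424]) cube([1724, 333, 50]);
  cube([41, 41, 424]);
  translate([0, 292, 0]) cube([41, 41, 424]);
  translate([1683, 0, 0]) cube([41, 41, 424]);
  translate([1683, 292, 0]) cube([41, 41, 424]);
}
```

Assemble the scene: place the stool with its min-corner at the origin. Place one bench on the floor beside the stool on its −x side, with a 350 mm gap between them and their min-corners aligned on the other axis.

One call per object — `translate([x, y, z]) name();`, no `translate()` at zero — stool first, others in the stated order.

stool();
translate([-2074, 0, 0]) bench();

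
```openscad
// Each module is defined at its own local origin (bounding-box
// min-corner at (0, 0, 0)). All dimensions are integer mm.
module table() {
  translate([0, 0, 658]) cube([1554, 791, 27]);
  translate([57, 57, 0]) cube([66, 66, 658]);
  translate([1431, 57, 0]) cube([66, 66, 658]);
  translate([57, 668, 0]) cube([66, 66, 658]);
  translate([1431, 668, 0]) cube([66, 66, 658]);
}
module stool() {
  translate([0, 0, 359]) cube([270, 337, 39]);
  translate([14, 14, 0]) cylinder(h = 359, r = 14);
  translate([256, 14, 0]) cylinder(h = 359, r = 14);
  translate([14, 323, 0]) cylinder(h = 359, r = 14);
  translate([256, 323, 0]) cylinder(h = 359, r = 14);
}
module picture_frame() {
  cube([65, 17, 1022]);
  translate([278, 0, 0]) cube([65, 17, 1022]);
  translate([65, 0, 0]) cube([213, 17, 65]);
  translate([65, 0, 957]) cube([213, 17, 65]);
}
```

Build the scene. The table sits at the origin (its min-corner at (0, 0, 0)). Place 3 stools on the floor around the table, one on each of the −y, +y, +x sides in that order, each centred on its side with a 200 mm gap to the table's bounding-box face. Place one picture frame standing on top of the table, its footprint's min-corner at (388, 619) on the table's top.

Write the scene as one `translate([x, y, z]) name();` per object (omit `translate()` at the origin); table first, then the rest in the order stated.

table();
translate([642, -537, 0]) stool();
translate([642, 991, 0]) stool();
translate([1754, 227, 0]) stool();
translate([388, 619, 685]) picture_frame();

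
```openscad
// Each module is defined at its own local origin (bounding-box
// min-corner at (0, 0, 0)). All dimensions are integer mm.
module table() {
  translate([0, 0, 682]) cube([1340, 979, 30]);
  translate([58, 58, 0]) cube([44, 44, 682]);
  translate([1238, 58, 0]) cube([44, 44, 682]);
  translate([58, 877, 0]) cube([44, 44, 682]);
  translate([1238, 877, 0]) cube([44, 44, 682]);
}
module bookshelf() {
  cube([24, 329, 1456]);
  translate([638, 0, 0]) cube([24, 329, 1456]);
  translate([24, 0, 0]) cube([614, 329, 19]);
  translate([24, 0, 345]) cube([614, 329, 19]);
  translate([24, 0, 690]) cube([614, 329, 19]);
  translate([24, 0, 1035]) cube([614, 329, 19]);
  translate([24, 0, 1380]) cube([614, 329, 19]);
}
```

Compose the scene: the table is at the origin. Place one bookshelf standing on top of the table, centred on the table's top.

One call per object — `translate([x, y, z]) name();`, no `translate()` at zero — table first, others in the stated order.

table();
translate([339, 325, 712]) bookshelf();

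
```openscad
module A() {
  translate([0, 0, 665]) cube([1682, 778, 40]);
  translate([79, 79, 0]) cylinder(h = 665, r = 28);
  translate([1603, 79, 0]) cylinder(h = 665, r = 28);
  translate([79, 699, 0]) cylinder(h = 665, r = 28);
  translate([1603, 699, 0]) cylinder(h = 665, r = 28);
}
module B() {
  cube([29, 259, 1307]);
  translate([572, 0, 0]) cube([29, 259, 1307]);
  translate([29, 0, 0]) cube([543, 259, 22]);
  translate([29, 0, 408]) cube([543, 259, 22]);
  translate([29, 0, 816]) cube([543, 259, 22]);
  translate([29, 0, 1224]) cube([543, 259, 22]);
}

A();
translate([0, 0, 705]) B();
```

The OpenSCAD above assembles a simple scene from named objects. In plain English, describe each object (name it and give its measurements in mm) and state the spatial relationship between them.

A is a rectangular dining table. The top is 1682×778×40 mm with its upper surface at z = 705 mm. It stands on four round legs of 56 mm diameter, each leg's bounding box inset 51 mm from the nearest pair of top edges, running from the floor to the underside of the top.

B is a bookshelf 601 mm wide overall, 259 mm deep and 1307 mm tall. The two sides are 29 mm thick vertical panels. 4 horizontal shelves of 22 mm thickness span between the inner faces of the sides; the lowest shelf sits on the floor and shelves are stacked with a clear vertical gap of 386 mm between each pair.

The bookshelf is on top of the table.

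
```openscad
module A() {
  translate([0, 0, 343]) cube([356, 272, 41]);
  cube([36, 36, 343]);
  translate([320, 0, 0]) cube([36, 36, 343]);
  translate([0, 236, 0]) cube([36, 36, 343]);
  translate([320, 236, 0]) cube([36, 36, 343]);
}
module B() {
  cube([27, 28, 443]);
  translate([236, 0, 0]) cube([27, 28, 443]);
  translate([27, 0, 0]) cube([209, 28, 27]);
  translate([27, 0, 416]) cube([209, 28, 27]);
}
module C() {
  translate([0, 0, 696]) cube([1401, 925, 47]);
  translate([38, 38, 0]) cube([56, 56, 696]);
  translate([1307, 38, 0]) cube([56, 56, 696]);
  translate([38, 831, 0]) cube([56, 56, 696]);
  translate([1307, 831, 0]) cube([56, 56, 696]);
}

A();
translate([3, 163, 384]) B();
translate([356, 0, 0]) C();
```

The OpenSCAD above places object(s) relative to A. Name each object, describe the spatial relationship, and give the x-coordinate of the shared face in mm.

A is a stool. B is a picture frame. C is a table. The picture frame is on top of the stool. The table is against the stool's +x side, with their −y faces flush. The x-coordinate of the shared face is 356 mm.

The stool's +x face and the table's −x face are both at x = 356 mm.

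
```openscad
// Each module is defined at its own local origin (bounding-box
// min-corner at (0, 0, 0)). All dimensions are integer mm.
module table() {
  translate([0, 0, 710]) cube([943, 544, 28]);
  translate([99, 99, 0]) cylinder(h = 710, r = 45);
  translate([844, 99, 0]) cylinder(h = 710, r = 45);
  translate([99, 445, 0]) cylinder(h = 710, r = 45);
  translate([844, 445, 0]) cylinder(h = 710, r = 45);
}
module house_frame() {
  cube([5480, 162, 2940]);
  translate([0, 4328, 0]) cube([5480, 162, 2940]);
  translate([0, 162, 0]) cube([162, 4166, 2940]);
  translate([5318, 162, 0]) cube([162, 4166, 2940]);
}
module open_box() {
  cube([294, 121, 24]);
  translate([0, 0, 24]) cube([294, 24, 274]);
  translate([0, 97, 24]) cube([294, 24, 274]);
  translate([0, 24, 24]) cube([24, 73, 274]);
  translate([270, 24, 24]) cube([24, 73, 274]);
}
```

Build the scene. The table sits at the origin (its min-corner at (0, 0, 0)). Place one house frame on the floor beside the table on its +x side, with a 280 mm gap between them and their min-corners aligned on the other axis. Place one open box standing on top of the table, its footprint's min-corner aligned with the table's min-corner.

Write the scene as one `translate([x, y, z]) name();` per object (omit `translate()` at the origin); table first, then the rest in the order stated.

table();
translate([1223, 0, 0]) house_frame();
translate([0, 0, 738]) open_box();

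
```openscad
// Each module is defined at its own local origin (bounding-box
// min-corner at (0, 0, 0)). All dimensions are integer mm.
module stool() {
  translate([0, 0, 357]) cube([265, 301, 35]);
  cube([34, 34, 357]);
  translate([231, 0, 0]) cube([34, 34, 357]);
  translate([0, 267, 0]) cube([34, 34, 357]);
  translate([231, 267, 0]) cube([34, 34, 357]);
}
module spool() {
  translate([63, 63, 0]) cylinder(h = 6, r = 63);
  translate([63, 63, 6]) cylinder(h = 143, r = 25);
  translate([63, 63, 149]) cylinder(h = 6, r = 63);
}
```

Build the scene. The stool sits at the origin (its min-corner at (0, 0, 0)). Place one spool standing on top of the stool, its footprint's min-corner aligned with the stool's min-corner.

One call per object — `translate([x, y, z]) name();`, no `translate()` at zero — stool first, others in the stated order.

stool();
translate([0, 0, 392]) spool();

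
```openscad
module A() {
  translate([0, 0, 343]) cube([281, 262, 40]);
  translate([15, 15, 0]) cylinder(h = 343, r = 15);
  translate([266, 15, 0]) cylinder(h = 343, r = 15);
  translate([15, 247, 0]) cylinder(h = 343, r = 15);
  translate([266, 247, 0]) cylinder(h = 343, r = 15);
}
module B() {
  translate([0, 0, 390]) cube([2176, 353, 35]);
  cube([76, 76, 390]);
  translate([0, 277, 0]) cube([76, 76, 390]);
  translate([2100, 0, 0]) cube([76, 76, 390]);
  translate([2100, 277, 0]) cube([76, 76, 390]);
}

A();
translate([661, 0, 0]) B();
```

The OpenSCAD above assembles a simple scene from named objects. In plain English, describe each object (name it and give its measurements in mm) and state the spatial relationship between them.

A is a four-legged stool. The seat is a 281×262×40 mm slab whose top surface is at z = 383 mm; four round legs, each 30 mm in diameter, run from the floor (z = 0) to the underside of the seat, each leg's axis is inset half a diameter from the nearest pair of seat edges (so the leg's bounding box is flush with the corner).

B is a long wooden bench with a 2176 mm (x) × 353 mm (y) seat, 35 mm thick, its top surface 425 mm above the floor. Four 76 mm square legs at the seat corners, flush with the edges, run from z = 0 to the seat underside.

The bench is on the floor beside the stool on its +x side.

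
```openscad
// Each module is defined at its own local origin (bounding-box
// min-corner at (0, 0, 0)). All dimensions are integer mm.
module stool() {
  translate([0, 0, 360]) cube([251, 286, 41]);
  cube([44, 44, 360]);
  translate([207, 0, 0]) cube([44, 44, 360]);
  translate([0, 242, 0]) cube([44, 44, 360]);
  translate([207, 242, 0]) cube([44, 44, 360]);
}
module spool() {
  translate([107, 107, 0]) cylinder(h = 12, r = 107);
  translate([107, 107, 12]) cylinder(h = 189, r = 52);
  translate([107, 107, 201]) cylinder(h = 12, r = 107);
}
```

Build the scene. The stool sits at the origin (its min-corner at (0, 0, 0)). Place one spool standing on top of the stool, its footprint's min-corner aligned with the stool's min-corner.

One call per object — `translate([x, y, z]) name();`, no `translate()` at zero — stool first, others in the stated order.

stool();
translate([0, 0, 401]) spool();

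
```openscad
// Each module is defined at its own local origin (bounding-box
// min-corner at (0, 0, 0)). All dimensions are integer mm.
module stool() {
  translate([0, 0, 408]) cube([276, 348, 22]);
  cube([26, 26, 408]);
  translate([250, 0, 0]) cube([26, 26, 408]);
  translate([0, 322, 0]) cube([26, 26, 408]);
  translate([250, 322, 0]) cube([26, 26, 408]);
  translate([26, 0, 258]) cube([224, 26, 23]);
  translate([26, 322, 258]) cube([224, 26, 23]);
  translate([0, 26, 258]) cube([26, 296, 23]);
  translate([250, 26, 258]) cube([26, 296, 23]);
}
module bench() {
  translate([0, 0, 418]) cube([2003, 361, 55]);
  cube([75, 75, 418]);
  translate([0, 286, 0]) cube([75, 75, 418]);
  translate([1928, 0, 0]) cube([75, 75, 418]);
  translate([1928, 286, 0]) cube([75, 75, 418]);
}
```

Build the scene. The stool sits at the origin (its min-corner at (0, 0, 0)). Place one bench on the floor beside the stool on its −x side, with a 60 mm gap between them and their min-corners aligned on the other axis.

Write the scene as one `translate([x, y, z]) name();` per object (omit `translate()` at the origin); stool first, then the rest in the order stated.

stool();
translate([-2063, 0, 0]) bench();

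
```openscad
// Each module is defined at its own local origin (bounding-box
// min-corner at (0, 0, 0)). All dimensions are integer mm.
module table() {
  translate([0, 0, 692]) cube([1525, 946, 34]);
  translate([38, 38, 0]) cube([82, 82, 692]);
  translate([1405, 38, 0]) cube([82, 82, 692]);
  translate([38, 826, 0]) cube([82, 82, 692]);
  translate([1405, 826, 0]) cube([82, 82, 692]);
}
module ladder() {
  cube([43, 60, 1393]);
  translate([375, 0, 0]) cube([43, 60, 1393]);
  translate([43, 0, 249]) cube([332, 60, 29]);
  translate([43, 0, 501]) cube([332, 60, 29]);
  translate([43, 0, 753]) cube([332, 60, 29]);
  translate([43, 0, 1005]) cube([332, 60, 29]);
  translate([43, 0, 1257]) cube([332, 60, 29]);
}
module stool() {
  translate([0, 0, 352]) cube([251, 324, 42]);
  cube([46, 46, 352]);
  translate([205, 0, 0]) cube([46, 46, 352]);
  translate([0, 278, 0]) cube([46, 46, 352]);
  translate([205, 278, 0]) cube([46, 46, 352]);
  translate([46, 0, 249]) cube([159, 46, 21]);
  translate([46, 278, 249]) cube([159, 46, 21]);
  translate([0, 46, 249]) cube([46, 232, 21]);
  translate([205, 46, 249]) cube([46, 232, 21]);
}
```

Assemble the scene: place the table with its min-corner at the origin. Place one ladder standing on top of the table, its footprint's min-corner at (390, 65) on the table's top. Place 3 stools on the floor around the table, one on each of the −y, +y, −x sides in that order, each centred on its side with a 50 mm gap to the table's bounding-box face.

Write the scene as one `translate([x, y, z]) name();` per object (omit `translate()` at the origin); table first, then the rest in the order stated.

table();
translate([390, 65, 726]) ladder();
translate([637, -374, 0]) stool();
translate([637, 996, 0]) stool();
translate([-301, 311, 0]) stool();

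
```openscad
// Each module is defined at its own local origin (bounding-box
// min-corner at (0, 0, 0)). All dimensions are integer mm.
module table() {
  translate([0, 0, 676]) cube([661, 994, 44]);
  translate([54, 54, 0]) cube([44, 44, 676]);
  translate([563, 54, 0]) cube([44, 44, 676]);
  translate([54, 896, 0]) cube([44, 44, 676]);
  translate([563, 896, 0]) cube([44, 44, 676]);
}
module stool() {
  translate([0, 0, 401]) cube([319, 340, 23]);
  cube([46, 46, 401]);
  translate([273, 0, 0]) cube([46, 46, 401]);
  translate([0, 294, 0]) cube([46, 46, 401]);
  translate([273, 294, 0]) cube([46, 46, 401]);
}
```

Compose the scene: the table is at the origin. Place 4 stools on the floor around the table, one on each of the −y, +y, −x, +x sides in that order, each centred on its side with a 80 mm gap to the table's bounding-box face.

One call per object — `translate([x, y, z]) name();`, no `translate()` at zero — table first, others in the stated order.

table();
translate([171, -420, 0]) stool();
translate([171, 1074, 0]) stool();
translate([-399, 327, 0]) stool();
translate([741, 327, 0]) stool();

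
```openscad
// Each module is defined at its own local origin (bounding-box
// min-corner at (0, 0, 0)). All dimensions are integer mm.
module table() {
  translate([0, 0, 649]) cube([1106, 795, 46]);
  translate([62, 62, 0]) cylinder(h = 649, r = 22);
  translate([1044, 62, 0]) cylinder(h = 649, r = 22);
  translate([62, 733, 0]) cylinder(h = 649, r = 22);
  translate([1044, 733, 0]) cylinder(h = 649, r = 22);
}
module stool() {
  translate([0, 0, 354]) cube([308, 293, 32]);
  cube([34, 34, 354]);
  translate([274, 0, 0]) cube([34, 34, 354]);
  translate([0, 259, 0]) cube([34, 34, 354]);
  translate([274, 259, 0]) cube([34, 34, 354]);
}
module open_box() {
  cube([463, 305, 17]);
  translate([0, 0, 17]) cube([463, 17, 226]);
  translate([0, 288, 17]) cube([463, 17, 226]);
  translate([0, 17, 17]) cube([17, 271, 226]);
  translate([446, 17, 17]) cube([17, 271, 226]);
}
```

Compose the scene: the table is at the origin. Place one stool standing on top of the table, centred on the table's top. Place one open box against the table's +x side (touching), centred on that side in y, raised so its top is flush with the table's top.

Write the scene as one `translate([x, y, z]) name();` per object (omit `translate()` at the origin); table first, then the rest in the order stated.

table();
translate([399, 251, 695]) stool();
translate([1106, 245, 452]) open_box();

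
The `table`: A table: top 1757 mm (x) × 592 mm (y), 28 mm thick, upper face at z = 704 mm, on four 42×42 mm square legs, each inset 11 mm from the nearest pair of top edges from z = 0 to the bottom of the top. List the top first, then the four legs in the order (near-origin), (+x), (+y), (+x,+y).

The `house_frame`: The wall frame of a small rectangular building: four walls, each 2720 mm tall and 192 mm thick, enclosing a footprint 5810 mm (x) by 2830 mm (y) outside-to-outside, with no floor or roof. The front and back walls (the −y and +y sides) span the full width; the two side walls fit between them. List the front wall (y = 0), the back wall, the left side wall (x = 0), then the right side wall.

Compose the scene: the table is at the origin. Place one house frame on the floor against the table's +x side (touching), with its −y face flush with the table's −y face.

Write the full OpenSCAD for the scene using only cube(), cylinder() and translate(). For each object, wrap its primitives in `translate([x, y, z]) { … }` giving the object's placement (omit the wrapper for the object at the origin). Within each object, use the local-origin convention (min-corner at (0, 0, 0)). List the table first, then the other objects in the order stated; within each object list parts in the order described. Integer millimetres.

translate([0, 0, 676]) cube([1757, 592, 28]);
translate([11, 11, 0]) cube([42, 42, 676]);
translate([1704, 11, 0]) cube([42, 42, 676]);
translate([11, 539, 0]) cube([42, 42, 676]);
translate([1704, 539, 0]) cube([42, 42, 676]);
translate([1757, 0, 0]) {
  cube([5810, 192, 2720]);
  translate([0, 2638, 0]) cube([5810, 192, 2720]);
  translate([0, 192, 0]) cube([192, 2446, 2720]);
  translate([5618, 192, 0]) cube([192, 2446, 2720]);
}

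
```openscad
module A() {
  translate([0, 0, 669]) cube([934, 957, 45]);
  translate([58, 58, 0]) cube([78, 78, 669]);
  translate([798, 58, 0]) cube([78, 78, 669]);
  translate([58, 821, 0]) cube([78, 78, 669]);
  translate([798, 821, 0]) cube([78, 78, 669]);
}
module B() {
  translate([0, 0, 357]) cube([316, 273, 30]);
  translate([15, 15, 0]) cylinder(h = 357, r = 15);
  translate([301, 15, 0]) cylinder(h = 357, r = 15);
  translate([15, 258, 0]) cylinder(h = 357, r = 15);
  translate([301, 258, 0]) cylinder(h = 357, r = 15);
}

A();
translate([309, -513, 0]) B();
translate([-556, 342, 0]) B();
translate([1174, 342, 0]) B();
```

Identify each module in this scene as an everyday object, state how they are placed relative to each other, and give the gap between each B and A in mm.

Each stool's nearest face is 240 mm from the table's bounding box.

A is a table. B is a stool. Three stools sit around the table at the −y, −x, +x sides. The gap between each stool and the table is 240 mm.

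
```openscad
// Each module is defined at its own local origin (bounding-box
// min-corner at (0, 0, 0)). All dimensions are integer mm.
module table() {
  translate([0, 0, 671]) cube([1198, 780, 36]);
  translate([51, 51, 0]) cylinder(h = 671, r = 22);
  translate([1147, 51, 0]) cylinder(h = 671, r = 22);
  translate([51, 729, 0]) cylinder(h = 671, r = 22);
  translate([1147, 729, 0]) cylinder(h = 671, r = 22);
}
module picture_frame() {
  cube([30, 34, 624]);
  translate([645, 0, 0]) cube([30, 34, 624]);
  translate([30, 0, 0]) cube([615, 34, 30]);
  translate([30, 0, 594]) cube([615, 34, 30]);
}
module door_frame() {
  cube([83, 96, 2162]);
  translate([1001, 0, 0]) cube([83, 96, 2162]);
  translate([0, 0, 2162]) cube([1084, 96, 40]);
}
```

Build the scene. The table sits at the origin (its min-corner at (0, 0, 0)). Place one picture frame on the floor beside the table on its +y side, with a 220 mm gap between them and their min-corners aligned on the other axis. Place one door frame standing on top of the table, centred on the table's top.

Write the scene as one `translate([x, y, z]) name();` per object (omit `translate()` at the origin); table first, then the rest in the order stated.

table();
translate([0, 1000, 0]) picture_frame();
translate([57, 342, 707]) door_frame();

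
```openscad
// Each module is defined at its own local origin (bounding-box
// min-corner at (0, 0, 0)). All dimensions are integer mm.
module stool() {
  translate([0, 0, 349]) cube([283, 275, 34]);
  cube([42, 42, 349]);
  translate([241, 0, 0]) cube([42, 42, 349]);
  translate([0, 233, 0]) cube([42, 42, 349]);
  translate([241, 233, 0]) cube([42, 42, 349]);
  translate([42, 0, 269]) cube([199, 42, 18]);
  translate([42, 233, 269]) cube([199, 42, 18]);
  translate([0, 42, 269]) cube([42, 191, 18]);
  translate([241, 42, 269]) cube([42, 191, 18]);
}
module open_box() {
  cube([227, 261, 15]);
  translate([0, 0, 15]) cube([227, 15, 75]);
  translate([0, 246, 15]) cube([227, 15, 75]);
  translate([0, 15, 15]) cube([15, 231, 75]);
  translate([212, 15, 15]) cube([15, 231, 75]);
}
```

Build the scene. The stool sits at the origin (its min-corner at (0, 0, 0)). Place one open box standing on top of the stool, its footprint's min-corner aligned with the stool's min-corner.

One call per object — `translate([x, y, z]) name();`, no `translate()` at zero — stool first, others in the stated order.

stool();
translate([0, 0, 383]) open_box();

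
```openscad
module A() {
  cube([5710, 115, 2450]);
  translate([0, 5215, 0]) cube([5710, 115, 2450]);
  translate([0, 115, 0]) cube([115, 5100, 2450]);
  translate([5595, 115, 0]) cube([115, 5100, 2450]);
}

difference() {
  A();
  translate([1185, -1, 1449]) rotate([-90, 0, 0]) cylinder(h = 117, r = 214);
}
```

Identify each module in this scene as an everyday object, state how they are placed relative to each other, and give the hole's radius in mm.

The subtracted cylinder has r = 214 mm.

A is a house frame. The house frame has a circular hole through its front wall. The hole's radius is 214 mm.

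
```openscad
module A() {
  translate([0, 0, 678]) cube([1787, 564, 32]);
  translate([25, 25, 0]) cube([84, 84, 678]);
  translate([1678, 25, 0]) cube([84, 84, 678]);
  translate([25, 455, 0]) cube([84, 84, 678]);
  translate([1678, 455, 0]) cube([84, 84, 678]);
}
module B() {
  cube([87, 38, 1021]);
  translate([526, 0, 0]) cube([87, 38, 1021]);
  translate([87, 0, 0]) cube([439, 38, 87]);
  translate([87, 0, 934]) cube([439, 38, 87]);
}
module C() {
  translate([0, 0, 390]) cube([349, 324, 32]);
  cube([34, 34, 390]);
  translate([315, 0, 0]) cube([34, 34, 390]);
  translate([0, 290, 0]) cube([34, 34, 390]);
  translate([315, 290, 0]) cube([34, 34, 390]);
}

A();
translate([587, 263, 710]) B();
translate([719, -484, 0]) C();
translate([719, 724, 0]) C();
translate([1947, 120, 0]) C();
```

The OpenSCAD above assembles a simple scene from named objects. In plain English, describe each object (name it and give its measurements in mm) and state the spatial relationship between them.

A is a table with a 1787×564 mm rectangular top, 32 mm thick, top surface at z = 710 mm, supported by four 84×84 mm square legs, each inset 25 mm from the nearest pair of top edges, running from the floor.

B is a rectangular picture frame lying in the x–z plane (depth along y). The opening is 439 mm wide (x) by 847 mm tall (z), surrounded by a border 87 mm wide on all four sides. The frame is 38 mm deep and is made of two full-height vertical stiles with two horizontal rails fitted between them.

C is a simple wooden stool: a rectangular seat 349 mm (x) by 324 mm (y), 32 mm thick, top face at z = 422 mm, on four square legs, each 34×34 mm in cross-section. The legs rest on z = 0, each flush with a corner of the seat.

The picture frame is on top of the table, centred. Three stools sit around the table at the −y, +y, +x sides.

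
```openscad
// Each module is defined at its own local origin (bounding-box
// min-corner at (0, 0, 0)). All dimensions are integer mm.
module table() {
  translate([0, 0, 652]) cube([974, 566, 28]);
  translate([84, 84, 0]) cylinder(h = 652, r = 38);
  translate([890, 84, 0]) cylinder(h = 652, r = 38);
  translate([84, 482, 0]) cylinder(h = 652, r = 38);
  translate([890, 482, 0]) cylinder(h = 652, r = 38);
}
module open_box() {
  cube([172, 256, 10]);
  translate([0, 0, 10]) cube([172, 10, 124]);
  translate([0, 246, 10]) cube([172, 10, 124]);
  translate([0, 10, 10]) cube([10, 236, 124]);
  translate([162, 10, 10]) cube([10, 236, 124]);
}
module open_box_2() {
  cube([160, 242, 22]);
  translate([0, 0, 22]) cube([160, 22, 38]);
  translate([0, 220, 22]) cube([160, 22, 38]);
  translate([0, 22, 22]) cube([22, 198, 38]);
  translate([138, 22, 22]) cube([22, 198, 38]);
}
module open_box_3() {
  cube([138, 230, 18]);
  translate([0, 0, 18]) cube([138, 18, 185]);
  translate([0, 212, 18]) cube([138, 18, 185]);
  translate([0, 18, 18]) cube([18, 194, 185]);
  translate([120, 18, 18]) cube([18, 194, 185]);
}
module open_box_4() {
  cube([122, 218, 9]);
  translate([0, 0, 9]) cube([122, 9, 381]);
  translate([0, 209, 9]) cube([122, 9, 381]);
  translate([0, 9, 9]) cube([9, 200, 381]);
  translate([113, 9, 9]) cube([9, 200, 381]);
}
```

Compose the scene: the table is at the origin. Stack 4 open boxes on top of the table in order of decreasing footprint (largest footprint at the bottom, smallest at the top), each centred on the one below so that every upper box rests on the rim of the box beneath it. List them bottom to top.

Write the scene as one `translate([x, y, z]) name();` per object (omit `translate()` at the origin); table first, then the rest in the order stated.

table();
translate([401, 155, 680]) open_box();
translate([407, 162, 814]) open_box_2();
translate([418, 168, 874]) open_box_3();
translate([426, 174, 1077]) open_box_4();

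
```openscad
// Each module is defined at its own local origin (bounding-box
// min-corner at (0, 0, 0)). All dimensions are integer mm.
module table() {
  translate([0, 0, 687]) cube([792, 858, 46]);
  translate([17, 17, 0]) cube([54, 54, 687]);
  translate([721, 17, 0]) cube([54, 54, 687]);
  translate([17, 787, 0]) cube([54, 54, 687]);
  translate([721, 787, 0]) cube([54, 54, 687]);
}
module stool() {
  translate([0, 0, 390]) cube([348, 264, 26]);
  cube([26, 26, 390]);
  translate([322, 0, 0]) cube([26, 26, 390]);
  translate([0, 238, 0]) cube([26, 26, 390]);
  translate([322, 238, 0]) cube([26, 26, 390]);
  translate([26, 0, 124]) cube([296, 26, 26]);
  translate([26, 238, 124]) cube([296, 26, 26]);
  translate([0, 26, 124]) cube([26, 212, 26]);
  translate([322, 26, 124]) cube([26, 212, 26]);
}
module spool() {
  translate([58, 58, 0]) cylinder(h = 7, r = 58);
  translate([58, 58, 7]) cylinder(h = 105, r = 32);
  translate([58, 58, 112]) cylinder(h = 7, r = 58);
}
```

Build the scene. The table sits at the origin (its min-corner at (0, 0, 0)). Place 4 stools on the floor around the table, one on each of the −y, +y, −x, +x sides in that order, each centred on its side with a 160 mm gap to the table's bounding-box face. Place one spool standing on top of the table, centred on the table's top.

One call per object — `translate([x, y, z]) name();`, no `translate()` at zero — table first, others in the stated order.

table();
translate([222, -424, 0]) stool();
translate([222, 1018, 0]) stool();
translate([-508, 297, 0]) stool();
translate([952, 297, 0]) stool();
translate([338, 371, 733]) spool();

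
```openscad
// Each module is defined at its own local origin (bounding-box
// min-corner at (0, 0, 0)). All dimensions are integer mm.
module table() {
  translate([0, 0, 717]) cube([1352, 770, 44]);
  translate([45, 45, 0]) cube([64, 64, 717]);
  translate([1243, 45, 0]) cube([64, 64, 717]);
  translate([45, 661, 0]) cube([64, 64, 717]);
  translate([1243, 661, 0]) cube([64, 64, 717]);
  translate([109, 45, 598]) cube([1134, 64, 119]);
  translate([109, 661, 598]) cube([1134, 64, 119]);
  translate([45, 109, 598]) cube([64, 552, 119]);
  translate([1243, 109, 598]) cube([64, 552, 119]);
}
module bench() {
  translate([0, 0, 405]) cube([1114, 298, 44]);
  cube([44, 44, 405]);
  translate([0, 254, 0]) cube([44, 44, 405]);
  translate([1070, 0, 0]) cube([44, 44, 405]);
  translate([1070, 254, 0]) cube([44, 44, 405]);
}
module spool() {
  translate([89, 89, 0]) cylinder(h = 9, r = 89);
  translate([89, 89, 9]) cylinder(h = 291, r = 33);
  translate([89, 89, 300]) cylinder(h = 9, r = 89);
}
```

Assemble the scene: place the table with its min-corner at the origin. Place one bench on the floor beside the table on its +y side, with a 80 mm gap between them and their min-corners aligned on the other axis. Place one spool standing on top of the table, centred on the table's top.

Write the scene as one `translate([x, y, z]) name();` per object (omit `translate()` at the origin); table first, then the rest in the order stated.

table();
translate([0, 850, 0]) bench();
translate([587, 296, 761]) spool();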